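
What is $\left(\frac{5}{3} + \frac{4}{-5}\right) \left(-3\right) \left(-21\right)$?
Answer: $\frac{273}{5} \approx 54.6$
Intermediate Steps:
$\left(\frac{5}{3} + \frac{4}{-5}\right) \left(-3\right) \left(-21\right) = \left(5 \cdot \frac{1}{3} + 4 \left(- \frac{1}{5}\right)\right) \left(-3\right) \left(-21\right) = \left(\frac{5}{3} - \frac{4}{5}\right) \left(-3\right) \left(-21\right) = \frac{13}{15} \left(-3\right) \left(-21\right) = \left(- \frac{13}{5}\right) \left(-21\right) = \frac{273}{5}$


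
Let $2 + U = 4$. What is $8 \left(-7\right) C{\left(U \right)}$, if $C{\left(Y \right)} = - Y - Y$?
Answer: $224$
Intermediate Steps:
$U = 2$ ($U = -2 + 4 = 2$)
$C{\left(Y \right)} = - 2 Y$
$8 \left(-7\right) C{\left(U \right)} = 8 \left(-7\right) \left(\left(-2\right) 2\right) = \left(-56\right) \left(-4\right) = 224$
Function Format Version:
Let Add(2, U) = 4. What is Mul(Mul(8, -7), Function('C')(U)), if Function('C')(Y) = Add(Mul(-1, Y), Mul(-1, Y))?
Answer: 224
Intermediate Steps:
U = 2 (U = Add(-2, 4) = 2)
Function('C')(Y) = Mul(-2, Y)
Mul(Mul(8, -7), Function('C')(U)) = Mul(Mul(8, -7), Mul(-2, 2)) = Mul(-56, -4) = 224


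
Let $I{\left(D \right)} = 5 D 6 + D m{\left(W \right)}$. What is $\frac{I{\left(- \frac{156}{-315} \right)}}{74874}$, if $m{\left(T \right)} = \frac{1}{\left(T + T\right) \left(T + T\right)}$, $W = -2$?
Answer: $\frac{6253}{31447080} \approx 0.00019884$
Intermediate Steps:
$m{\left(T \right)} = \frac{1}{4 T^{2}}$ ($m{\left(T \right)} = \frac{1}{2 T 2 T} = \frac{1}{4 T^{2}}$)
$I{\left(D \right)} = \frac{481 D}{16}$ ($I{\left(D \right)} = 5 D 6 + D \frac{1}{4 \cdot 4} = 30 D + D \frac{1}{4} \cdot \frac{1}{4} = 30 D + D \frac{1}{16} = 30 D + \frac{D}{16} = \frac{481 D}{16}$)
$\frac{I{\left(- \frac{156}{-315} \right)}}{74874} = \frac{\frac{481}{16} \left(- \frac{156}{-315}\right)}{74874} = \frac{481 \left(\left(-156\right) \left(- \frac{1}{315}\right)\right)}{16} \cdot \frac{1}{74874} = \frac{481}{16} \cdot \frac{52}{105} \cdot \frac{1}{74874} = \frac{6253}{420} \cdot \frac{1}{74874} = \frac{6253}{31447080}$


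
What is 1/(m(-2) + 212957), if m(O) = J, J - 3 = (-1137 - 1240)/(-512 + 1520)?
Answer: 1008/214661303 ≈ 4.6958e-6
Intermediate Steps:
J = 647/1008 (J = 3 + (-1137 - 1240)/(-512 + 1520) = 3 - 2377/1008 = 647/1008 ≈ 0.64186)
m(O) = 647/1008
1/(m(-2) + 212957) = 1/(647/1008 + 212957) = 1/(214661303/1008) = 1008/214661303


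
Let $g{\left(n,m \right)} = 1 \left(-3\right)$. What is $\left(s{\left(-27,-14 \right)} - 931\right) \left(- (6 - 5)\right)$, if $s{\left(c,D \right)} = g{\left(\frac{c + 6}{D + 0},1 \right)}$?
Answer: $934$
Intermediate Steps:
$g{\left(n,m \right)} = -3$
$s{\left(c,D \right)} = -3$
$\left(s{\left(-27,-14 \right)} - 931\right) \left(- (6 - 5)\right) = \left(-3 - 931\right) \left(- (6 - 5)\right) = - 934 \left(\left(-1\right) 1\right) = \left(-934\right) \left(-1\right) = 934$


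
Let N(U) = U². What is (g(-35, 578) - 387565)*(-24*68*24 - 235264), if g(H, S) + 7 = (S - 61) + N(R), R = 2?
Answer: 106219180032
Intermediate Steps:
g(H, S) = -64 + S (g(H, S) = -7 + ((S - 61) + 2²) = -7 + ((-61 + S) + 4) = -7 + (-57 + S) = -64 + S)
(g(-35, 578) - 387565)*(-24*68*24 - 235264) = ((-64 + 578) - 387565)*(-24*68*24 - 235264) = (514 - 387565)*(-1632*24 - 235264) = -387051*(-39168 - 235264) = -387051*(-274432) = 106219180032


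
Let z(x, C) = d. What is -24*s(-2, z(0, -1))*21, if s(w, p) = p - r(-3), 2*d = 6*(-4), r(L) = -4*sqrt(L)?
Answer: 6048 - 2016*I*sqrt(3) ≈ 6048.0 - 3491.8*I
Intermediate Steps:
d = -12 (d = (6*(-4))/2 = (1/2)*(-24) = -12)
z(x, C) = -12
s(w, p) = p + 4*I*sqrt(3) (s(w, p) = p - (-4)*sqrt(-3) = p - (-4)*I*sqrt(3) = p + 4*I*sqrt(3))
-24*s(-2, z(0, -1))*21 = -24*(-12 + 4*I*sqrt(3))*21 = (288 - 96*I*sqrt(3))*21 = 6048 - 2016*I*sqrt(3)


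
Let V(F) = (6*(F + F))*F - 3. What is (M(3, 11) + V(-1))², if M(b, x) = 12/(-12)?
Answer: 64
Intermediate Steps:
M(b, x) = -1 (M(b, x) = 12*(-1/12) = -1)
V(F) = -3 + 12*F² (V(F) = (6*(2*F))*F - 3 = (12*F)*F - 3 = 12*F² - 3 = -3 + 12*F²)
(M(3, 11) + V(-1))² = (-1 + (-3 + 12*(-1)²))² = (-1 + (-3 + 12*1))² = (-1 + (-3 + 12))² = (-1 + 9)² = 8² = 64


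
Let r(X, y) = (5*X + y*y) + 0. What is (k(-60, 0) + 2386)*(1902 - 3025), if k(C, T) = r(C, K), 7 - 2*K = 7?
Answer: -2342578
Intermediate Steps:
K = 0 (K = 7/2 - ½*7 = 7/2 - 7/2 = 0)
r(X, y) = y² + 5*X (r(X, y) = (5*X + y²) + 0 = (y² + 5*X) + 0 = y² + 5*X)
k(C, T) = 5*C (k(C, T) = 0² + 5*C = 0 + 5*C = 5*C)
(k(-60, 0) + 2386)*(1902 - 3025) = (5*(-60) + 2386)*(1902 - 3025) = (-300 + 2386)*(-1123) = 2086*(-1123) = -2342578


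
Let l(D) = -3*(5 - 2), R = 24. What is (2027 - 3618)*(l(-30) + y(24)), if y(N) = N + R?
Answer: -62049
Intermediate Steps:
y(N) = 24 + N (y(N) = N + 24 = 24 + N)
l(D) = -9 (l(D) = -3*3 = -9)
(2027 - 3618)*(l(-30) + y(24)) = (2027 - 3618)*(-9 + (24 + 24)) = -1591*(-9 + 48) = -1591*39 = -62049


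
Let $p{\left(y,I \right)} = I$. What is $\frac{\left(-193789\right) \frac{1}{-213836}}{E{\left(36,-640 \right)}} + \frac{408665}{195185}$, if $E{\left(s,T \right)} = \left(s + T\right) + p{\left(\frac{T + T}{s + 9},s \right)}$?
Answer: $\frac{9919631082391}{4741389049376} \approx 2.0921$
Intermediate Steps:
$E{\left(s,T \right)} = T + 2 s$ ($E{\left(s,T \right)} = \left(s + T\right) + s = \left(T + s\right) + s = T + 2 s$)
$\frac{\left(-193789\right) \frac{1}{-213836}}{E{\left(36,-640 \right)}} + \frac{408665}{195185} = \frac{\left(-193789\right) \frac{1}{-213836}}{-640 + 2 \cdot 36} + \frac{408665}{195185} = \frac{\left(-193789\right) \left(- \frac{1}{213836}\right)}{-640 + 72} + 408665 \cdot \frac{1}{195185} = \frac{193789}{213836 \left(-568\right)} + \frac{81733}{39037} = \frac{193789}{213836} \left(- \frac{1}{568}\right) + \frac{81733}{39037} = - \frac{193789}{121458848} + \frac{81733}{39037} = \frac{9919631082391}{4741389049376}$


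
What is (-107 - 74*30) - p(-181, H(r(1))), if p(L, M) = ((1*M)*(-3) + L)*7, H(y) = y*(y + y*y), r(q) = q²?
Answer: -1018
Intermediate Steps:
H(y) = y*(y + y²)
p(L, M) = -21*M + 7*L (p(L, M) = (M*(-3) + L)*7 = (-3*M + L)*7 = (L - 3*M)*7 = -21*M + 7*L)
(-107 - 74*30) - p(-181, H(r(1))) = (-107 - 74*30) - (-21*(1²)²*(1 + 1²) + 7*(-181)) = (-107 - 2220) - (-21*1²*(1 + 1) - 1267) = -2327 - (-21*2 - 1267) = -2327 - (-42 - 1267) = -2327 - 1*(-1309) = -2327 + 1309 = -1018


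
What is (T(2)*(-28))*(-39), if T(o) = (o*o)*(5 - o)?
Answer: 13104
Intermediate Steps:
T(o) = o**2*(5 - o)
(T(2)*(-28))*(-39) = ((2**2*(5 - 1*2))*(-28))*(-39) = ((4*(5 - 2))*(-28))*(-39) = ((4*3)*(-28))*(-39) = (12*(-28))*(-39) = -336*(-39) = 13104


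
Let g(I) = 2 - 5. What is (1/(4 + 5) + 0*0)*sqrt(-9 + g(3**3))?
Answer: 2*I*sqrt(3)/9 ≈ 0.3849*I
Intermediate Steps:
g(I) = -3
(1/(4 + 5) + 0*0)*sqrt(-9 + g(3**3)) = (1/(4 + 5) + 0*0)*sqrt(-9 - 3) = (1/9 + 0)*sqrt(-12) = (1/9 + 0)*(2*I*sqrt(3)) = (2*I*sqrt(3))/9 = 2*I*sqrt(3)/9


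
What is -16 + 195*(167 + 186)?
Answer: 68819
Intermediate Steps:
-16 + 195*(167 + 186) = -16 + 195*353 = -16 + 68835 = 68819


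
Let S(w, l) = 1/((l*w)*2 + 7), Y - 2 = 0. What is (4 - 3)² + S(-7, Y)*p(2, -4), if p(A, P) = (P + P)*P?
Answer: -11/21 ≈ -0.52381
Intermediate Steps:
Y = 2 (Y = 2 + 0 = 2)
p(A, P) = 2*P² (p(A, P) = (2*P)*P = 2*P²)
S(w, l) = 1/(7 + 2*l*w) (S(w, l) = 1/(2*l*w + 7) = 1/(7 + 2*l*w))
(4 - 3)² + S(-7, Y)*p(2, -4) = (4 - 3)² + (2*(-4)²)/(7 + 2*2*(-7)) = 1² + (2*16)/(7 - 28) = 1 + 32/(-21) = 1 - 1/21*32 = 1 - 32/21 = -11/21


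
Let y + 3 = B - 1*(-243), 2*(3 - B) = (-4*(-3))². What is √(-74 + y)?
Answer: √97 ≈ 9.8489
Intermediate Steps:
B = -69 (B = 3 - (-4*(-3))²/2 = 3 - ½*12² = 3 - ½*144 = 3 - 72 = -69)
y = 171 (y = -3 + (-69 - 1*(-243)) = -3 + (-69 + 243) = -3 + 174 = 171)
√(-74 + y) = √(-74 + 171) = √97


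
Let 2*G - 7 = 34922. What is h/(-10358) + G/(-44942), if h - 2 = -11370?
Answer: 330003365/465509236 ≈ 0.70891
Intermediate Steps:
h = -11368 (h = 2 - 11370 = -11368)
G = 34929/2 (G = 7/2 + (1/2)*34922 = 7/2 + 17461 = 34929/2 ≈ 17465.)
h/(-10358) + G/(-44942) = -11368/(-10358) + (34929/2)/(-44942) = -11368*(-1/10358) + (34929/2)*(-1/44942) = 5684/5179 - 34929/89884 = 330003365/465509236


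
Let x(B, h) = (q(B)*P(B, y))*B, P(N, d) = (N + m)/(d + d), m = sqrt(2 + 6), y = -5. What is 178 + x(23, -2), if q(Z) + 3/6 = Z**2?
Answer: -555593/20 - 24311*sqrt(2)/10 ≈ -31218.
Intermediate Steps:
m = 2*sqrt(2) (m = sqrt(8) = 2*sqrt(2) ≈ 2.8284)
P(N, d) = (N + 2*sqrt(2))/(2*d) (P(N, d) = (N + 2*sqrt(2))/(d + d) = (N + 2*sqrt(2))/((2*d)) = (N + 2*sqrt(2))*(1/(2*d)) = (N + 2*sqrt(2))/(2*d))
q(Z) = -1/2 + Z**2
x(B, h) = B*(-1/2 + B**2)*(-sqrt(2)/5 - B/10) (x(B, h) = ((-1/2 + B**2)*((sqrt(2) + B/2)/(-5)))*B = ((-1/2 + B**2)*(-(sqrt(2) + B/2)/5))*B = ((-1/2 + B**2)*(-sqrt(2)/5 - B/10))*B = B*(-1/2 + B**2)*(-sqrt(2)/5 - B/10))
178 + x(23, -2) = 178 + (1/20)*23*(-1 + 2*23**2)*(-1*23 - 2*sqrt(2)) = 178 + (1/20)*23*(-1 + 2*529)*(-23 - 2*sqrt(2)) = 178 + (1/20)*23*(-1 + 1058)*(-23 - 2*sqrt(2)) = 178 + (1/20)*23*1057*(-23 - 2*sqrt(2)) = 178 + (-559153/20 - 24311*sqrt(2)/10) = -555593/20 - 24311*sqrt(2)/10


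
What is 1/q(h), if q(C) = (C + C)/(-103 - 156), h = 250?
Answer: -259/500 ≈ -0.51800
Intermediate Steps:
q(C) = -2*C/259 (q(C) = (2*C)/(-259) = (2*C)*(-1/259) = -2*C/259)
1/q(h) = 1/(-2/259*250) = 1/(-500/259) = -259/500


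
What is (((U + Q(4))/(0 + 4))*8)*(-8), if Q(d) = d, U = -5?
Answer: 16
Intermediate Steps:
(((U + Q(4))/(0 + 4))*8)*(-8) = (((-5 + 4)/(0 + 4))*8)*(-8) = (-1/4*8)*(-8) = (-1*1/4*8)*(-8) = -1/4*8*(-8) = -2*(-8) = 16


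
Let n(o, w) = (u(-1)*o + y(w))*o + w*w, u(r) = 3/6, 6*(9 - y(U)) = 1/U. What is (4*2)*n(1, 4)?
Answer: 611/3 ≈ 203.67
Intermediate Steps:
y(U) = 9 - 1/(6*U)
u(r) = 1/2 (u(r) = 3*(1/6) = 1/2)
n(o, w) = w**2 + o*(9 + o/2 - 1/(6*w)) (n(o, w) = (o/2 + (9 - 1/(6*w)))*o + w*w = (9 + o/2 - 1/(6*w))*o + w**2 = o*(9 + o/2 - 1/(6*w)) + w**2 = w**2 + o*(9 + o/2 - 1/(6*w)))
(4*2)*n(1, 4) = (4*2)*(4**2 + (1/2)*1**2 + 9*1 - 1/6*1/4) = 8*(16 + (1/2)*1 + 9 - 1/6*1*1/4) = 8*(16 + 1/2 + 9 - 1/24) = 8*(611/24) = 611/3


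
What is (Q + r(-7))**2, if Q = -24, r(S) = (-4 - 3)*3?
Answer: 2025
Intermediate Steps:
r(S) = -21 (r(S) = -7*3 = -21)
(Q + r(-7))**2 = (-24 - 21)**2 = (-45)**2 = 2025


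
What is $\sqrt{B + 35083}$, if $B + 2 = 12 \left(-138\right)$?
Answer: $5 \sqrt{1337} \approx 182.82$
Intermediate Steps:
$B = -1658$ ($B = -2 + 12 \left(-138\right) = -2 - 1656 = -1658$)
$\sqrt{B + 35083} = \sqrt{-1658 + 35083} = \sqrt{33425} = 5 \sqrt{1337}$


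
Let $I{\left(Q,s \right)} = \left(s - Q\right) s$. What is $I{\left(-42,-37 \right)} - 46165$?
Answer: $-46350$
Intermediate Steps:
$I{\left(Q,s \right)} = s \left(s - Q\right)$
$I{\left(-42,-37 \right)} - 46165 = - 37 \left(-37 - -42\right) - 46165 = - 37 \left(-37 + 42\right) - 46165 = \left(-37\right) 5 - 46165 = -185 - 46165 = -46350$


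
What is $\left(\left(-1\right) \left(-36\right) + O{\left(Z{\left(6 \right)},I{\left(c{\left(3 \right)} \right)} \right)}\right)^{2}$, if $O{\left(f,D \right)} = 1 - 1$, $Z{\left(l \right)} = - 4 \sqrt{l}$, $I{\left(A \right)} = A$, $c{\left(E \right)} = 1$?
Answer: $1296$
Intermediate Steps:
$O{\left(f,D \right)} = 0$
$\left(\left(-1\right) \left(-36\right) + O{\left(Z{\left(6 \right)},I{\left(c{\left(3 \right)} \right)} \right)}\right)^{2} = \left(\left(-1\right) \left(-36\right) + 0\right)^{2} = \left(36 + 0\right)^{2} = 36^{2} = 1296$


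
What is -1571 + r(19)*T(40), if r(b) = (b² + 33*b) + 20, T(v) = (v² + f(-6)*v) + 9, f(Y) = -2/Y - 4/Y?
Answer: 1660621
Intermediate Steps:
f(Y) = -6/Y
T(v) = 9 + v + v² (T(v) = (v² + (-6/(-6))*v) + 9 = (v² + (-6*(-⅙))*v) + 9 = (v² + 1*v) + 9 = (v² + v) + 9 = (v + v²) + 9 = 9 + v + v²)
r(b) = 20 + b² + 33*b
-1571 + r(19)*T(40) = -1571 + (20 + 19² + 33*19)*(9 + 40 + 40²) = -1571 + (20 + 361 + 627)*(9 + 40 + 1600) = -1571 + 1008*1649 = -1571 + 1662192 = 1660621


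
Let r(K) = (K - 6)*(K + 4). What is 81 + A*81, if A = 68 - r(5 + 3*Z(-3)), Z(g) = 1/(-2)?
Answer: 28431/4 ≈ 7107.8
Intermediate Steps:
Z(g) = -½
r(K) = (-6 + K)*(4 + K)
A = 347/4 (A = 68 - (-24 + (5 + 3*(-½))² - 2*(5 + 3*(-½))) = 68 - (-24 + (5 - 3/2)² - 2*(5 - 3/2)) = 68 - (-24 + (7/2)² - 2*7/2) = 68 - (-24 + 49/4 - 7) = 68 - 1*(-75/4) = 68 + 75/4 = 347/4 ≈ 86.750)
81 + A*81 = 81 + (347/4)*81 = 81 + 28107/4 = 28431/4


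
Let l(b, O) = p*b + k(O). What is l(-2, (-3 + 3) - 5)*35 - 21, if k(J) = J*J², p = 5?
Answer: -4746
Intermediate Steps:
k(J) = J³
l(b, O) = O³ + 5*b (l(b, O) = 5*b + O³ = O³ + 5*b)
l(-2, (-3 + 3) - 5)*35 - 21 = (((-3 + 3) - 5)³ + 5*(-2))*35 - 21 = ((0 - 5)³ - 10)*35 - 21 = ((-5)³ - 10)*35 - 21 = (-125 - 10)*35 - 21 = -135*35 - 21 = -4725 - 21 = -4746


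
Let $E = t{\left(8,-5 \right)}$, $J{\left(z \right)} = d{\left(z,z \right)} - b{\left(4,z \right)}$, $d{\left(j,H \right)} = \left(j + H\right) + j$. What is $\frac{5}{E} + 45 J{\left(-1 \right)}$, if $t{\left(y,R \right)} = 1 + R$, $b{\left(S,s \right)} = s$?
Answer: $- \frac{365}{4} \approx -91.25$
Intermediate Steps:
$d{\left(j,H \right)} = H + 2 j$ ($d{\left(j,H \right)} = \left(H + j\right) + j = H + 2 j$)
$J{\left(z \right)} = 2 z$ ($J{\left(z \right)} = \left(z + 2 z\right) - z = 3 z - z = 2 z$)
$E = -4$ ($E = 1 - 5 = -4$)
$\frac{5}{E} + 45 J{\left(-1 \right)} = \frac{5}{-4} + 45 \cdot 2 \left(-1\right) = 5 \left(- \frac{1}{4}\right) + 45 \left(-2\right) = - \frac{5}{4} - 90 = - \frac{365}{4}$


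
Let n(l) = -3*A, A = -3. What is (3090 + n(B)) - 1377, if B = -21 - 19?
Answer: 1722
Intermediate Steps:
B = -40
n(l) = 9 (n(l) = -3*(-3) = 9)
(3090 + n(B)) - 1377 = (3090 + 9) - 1377 = 3099 - 1377 = 1722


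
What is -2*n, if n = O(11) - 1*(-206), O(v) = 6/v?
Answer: -4544/11 ≈ -413.09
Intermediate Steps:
n = 2272/11 (n = 6/11 - 1*(-206) = 6*(1/11) + 206 = 6/11 + 206 = 2272/11 ≈ 206.55)
-2*n = -2*2272/11 = -4544/11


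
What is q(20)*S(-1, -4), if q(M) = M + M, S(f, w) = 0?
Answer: 0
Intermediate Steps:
q(M) = 2*M
q(20)*S(-1, -4) = (2*20)*0 = 40*0 = 0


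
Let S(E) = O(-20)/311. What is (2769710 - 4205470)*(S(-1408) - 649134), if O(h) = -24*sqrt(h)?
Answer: 932000631840 + 68916480*I*sqrt(5)/311 ≈ 9.32e+11 + 4.955e+5*I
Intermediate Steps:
S(E) = -48*I*sqrt(5)/311
(2769710 - 4205470)*(S(-1408) - 649134) = (2769710 - 4205470)*(-48*I*sqrt(5)/311 - 649134) = -1435760*(-649134 - 48*I*sqrt(5)/311) = 932000631840 + 68916480*I*sqrt(5)/311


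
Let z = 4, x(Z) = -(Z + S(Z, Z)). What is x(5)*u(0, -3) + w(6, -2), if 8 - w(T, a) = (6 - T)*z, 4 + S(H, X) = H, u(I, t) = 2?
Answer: -4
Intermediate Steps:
S(H, X) = -4 + H
x(Z) = 4 - 2*Z (x(Z) = -(Z + (-4 + Z)) = -(-4 + 2*Z) = 4 - 2*Z)
w(T, a) = -16 + 4*T (w(T, a) = 8 - (6 - T)*4 = 8 - (24 - 4*T) = 8 + (-24 + 4*T) = -16 + 4*T)
x(5)*u(0, -3) + w(6, -2) = (4 - 2*5)*2 + (-16 + 4*6) = (4 - 10)*2 + (-16 + 24) = -6*2 + 8 = -12 + 8 = -4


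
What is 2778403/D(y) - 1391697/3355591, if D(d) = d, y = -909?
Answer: -9324449153746/3050232219 ≈ -3057.0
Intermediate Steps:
2778403/D(y) - 1391697/3355591 = 2778403/(-909) - 1391697/3355591 = 2778403*(-1/909) - 1391697*1/3355591 = -2778403/909 - 1391697/3355591 = -9324449153746/3050232219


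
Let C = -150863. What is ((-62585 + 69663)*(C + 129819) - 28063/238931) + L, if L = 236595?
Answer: -5076015269330/34133 ≈ -1.4871e+8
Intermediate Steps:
((-62585 + 69663)*(C + 129819) - 28063/238931) + L = ((-62585 + 69663)*(-150863 + 129819) - 28063/238931) + 236595 = (7078*(-21044) - 28063*1/238931) + 236595 = (-148949432 - 4009/34133) + 236595 = -5084090966465/34133 + 236595 = -5076015269330/34133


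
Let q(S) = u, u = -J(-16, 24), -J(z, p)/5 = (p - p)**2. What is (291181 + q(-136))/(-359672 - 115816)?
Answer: -291181/475488 ≈ -0.61238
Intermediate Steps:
J(z, p) = 0 (J(z, p) = -5*(p - p)**2 = -5*0**2 = -5*0 = 0)
u = 0 (u = -1*0 = 0)
q(S) = 0
(291181 + q(-136))/(-359672 - 115816) = (291181 + 0)/(-359672 - 115816) = 291181/(-475488) = 291181*(-1/475488) = -291181/475488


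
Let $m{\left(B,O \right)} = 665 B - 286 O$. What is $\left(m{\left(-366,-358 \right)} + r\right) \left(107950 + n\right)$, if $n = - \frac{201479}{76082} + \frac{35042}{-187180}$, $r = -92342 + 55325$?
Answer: $- \frac{4886871653144371739}{254304085} \approx -1.9217 \cdot 10^{10}$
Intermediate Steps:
$m{\left(B,O \right)} = - 286 O + 665 B$
$r = -37017$
$n = - \frac{721051869}{254304085}$ ($n = \left(-201479\right) \frac{1}{76082} + 35042 \left(- \frac{1}{187180}\right) = - \frac{201479}{76082} - \frac{2503}{13370} = - \frac{721051869}{254304085} \approx -2.8354$)
$\left(m{\left(-366,-358 \right)} + r\right) \left(107950 + n\right) = \left(\left(\left(-286\right) \left(-358\right) + 665 \left(-366\right)\right) - 37017\right) \left(107950 - \frac{721051869}{254304085}\right) = \left(\left(102388 - 243390\right) - 37017\right) \frac{27451404923881}{254304085} = \left(-141002 - 37017\right) \frac{27451404923881}{254304085} = \left(-178019\right) \frac{27451404923881}{254304085} = - \frac{4886871653144371739}{254304085}$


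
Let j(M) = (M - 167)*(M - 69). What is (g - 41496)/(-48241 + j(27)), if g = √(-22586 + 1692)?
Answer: 41496/42361 - I*√20894/42361 ≈ 0.97958 - 0.0034123*I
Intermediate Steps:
g = I*√20894 (g = √(-20894) = I*√20894 ≈ 144.55*I)
j(M) = (-167 + M)*(-69 + M)
(g - 41496)/(-48241 + j(27)) = (I*√20894 - 41496)/(-48241 + (11523 + 27² - 236*27)) = (-41496 + I*√20894)/(-48241 + (11523 + 729 - 6372)) = (-41496 + I*√20894)/(-48241 + 5880) = (-41496 + I*√20894)/(-42361) = (-41496 + I*√20894)*(-1/42361) = 41496/42361 - I*√20894/42361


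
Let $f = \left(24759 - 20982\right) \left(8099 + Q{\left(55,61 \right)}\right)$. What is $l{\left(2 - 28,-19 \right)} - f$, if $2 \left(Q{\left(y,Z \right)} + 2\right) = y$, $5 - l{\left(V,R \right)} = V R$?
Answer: $- \frac{61373451}{2} \approx -3.0687 \cdot 10^{7}$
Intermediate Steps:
$l{\left(V,R \right)} = 5 - R V$ ($l{\left(V,R \right)} = 5 - V R = 5 - R V$)
$Q{\left(y,Z \right)} = -2 + \frac{y}{2}$
$f = \frac{61372473}{2}$ ($f = \left(24759 - 20982\right) \left(8099 + \left(-2 + \frac{1}{2} \cdot 55\right)\right) = 3777 \left(8099 + \left(-2 + \frac{55}{2}\right)\right) = 3777 \left(8099 + \frac{51}{2}\right) = 3777 \cdot \frac{16249}{2} = \frac{61372473}{2} \approx 3.0686 \cdot 10^{7}$)
$l{\left(2 - 28,-19 \right)} - f = \left(5 - - 19 \left(2 - 28\right)\right) - \frac{61372473}{2} = \left(5 - \left(-19\right) \left(-26\right)\right) - \frac{61372473}{2} = \left(5 - 494\right) - \frac{61372473}{2} = -489 - \frac{61372473}{2} = - \frac{61373451}{2}$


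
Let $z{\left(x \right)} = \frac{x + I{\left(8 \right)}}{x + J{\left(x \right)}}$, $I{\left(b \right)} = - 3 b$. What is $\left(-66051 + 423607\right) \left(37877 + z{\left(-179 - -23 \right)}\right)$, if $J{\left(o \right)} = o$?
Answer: $\frac{176063613626}{13} \approx 1.3543 \cdot 10^{10}$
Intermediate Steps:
$z{\left(x \right)} = \frac{-24 + x}{2 x}$ ($z{\left(x \right)} = \frac{x - 24}{x + x} = \frac{x - 24}{2 x} = \left(-24 + x\right) \frac{1}{2 x} = \frac{-24 + x}{2 x}$)
$\left(-66051 + 423607\right) \left(37877 + z{\left(-179 - -23 \right)}\right) = \left(-66051 + 423607\right) \left(37877 + \frac{-24 - 156}{2 \left(-179 - -23\right)}\right) = 357556 \left(37877 + \frac{-24 + \left(-179 + 23\right)}{2 \left(-179 + 23\right)}\right) = 357556 \left(37877 + \frac{-24 - 156}{2 \left(-156\right)}\right) = 357556 \left(37877 + \frac{1}{2} \left(- \frac{1}{156}\right) \left(-180\right)\right) = 357556 \left(37877 + \frac{15}{26}\right) = 357556 \cdot \frac{984817}{26} = \frac{176063613626}{13}$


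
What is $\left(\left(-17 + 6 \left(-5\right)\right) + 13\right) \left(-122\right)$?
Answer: $4148$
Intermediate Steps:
$\left(\left(-17 + 6 \left(-5\right)\right) + 13\right) \left(-122\right) = \left(\left(-17 - 30\right) + 13\right) \left(-122\right) = \left(-47 + 13\right) \left(-122\right) = \left(-34\right) \left(-122\right) = 4148$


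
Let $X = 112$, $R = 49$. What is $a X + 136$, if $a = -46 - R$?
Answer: $-10504$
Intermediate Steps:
$a = -95$ ($a = -46 - 49 = -95$)
$a X + 136 = \left(-95\right) 112 + 136 = -10640 + 136 = -10504$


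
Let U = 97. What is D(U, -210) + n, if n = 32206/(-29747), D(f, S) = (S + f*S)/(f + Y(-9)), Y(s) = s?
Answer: -153756847/654434 ≈ -234.95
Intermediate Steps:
D(f, S) = (S + S*f)/(-9 + f) (D(f, S) = (S + f*S)/(f - 9) = (S + S*f)/(-9 + f))
n = -32206/29747 (n = 32206*(-1/29747) = -32206/29747 ≈ -1.0827)
D(U, -210) + n = -210*(1 + 97)/(-9 + 97) - 32206/29747 = -210*98/88 - 32206/29747 = -210*1/88*98 - 32206/29747 = -5145/22 - 32206/29747 = -153756847/654434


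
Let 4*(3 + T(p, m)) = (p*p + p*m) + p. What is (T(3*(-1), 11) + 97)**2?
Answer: 121801/16 ≈ 7612.6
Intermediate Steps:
T(p, m) = -3 + p/4 + p**2/4 + m*p/4 (T(p, m) = -3 + ((p*p + p*m) + p)/4 = -3 + ((p**2 + m*p) + p)/4 = -3 + (p + p**2 + m*p)/4 = -3 + (p/4 + p**2/4 + m*p/4) = -3 + p/4 + p**2/4 + m*p/4)
(T(3*(-1), 11) + 97)**2 = ((-3 + (3*(-1))/4 + (3*(-1))**2/4 + (1/4)*11*(3*(-1))) + 97)**2 = ((-3 + (1/4)*(-3) + (1/4)*(-3)**2 + (1/4)*11*(-3)) + 97)**2 = ((-3 - 3/4 + (1/4)*9 - 33/4) + 97)**2 = ((-3 - 3/4 + 9/4 - 33/4) + 97)**2 = (-39/4 + 97)**2 = (349/4)**2 = 121801/16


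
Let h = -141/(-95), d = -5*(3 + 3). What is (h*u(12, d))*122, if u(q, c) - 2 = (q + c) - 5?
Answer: -361242/95 ≈ -3802.5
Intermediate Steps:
d = -30 (d = -5*6 = -30)
u(q, c) = -3 + c + q (u(q, c) = 2 + ((q + c) - 5) = 2 + ((c + q) - 5) = 2 + (-5 + c + q) = -3 + c + q)
h = 141/95 (h = -141*(-1/95) = 141/95 ≈ 1.4842)
(h*u(12, d))*122 = (141*(-3 - 30 + 12)/95)*122 = ((141/95)*(-21))*122 = -2961/95*122 = -361242/95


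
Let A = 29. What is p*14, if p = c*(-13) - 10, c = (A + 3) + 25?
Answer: -10514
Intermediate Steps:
c = 57 (c = (29 + 3) + 25 = 32 + 25 = 57)
p = -751 (p = 57*(-13) - 10 = -741 - 10 = -751)
p*14 = -751*14 = -10514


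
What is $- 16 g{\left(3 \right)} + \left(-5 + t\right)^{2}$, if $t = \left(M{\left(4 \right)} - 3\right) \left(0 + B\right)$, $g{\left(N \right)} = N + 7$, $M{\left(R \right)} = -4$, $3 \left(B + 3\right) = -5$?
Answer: $\frac{5449}{9} \approx 605.44$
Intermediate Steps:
$B = - \frac{14}{3}$ ($B = -3 + \frac{1}{3} \left(-5\right) = -3 - \frac{5}{3} = - \frac{14}{3} \approx -4.6667$)
$g{\left(N \right)} = 7 + N$
$t = \frac{98}{3}$ ($t = \left(-4 - 3\right) \left(0 - \frac{14}{3}\right) = \left(-7\right) \left(- \frac{14}{3}\right) = \frac{98}{3} \approx 32.667$)
$- 16 g{\left(3 \right)} + \left(-5 + t\right)^{2} = - 16 \left(7 + 3\right) + \left(-5 + \frac{98}{3}\right)^{2} = \left(-16\right) 10 + \left(\frac{83}{3}\right)^{2} = -160 + \frac{6889}{9} = \frac{5449}{9}$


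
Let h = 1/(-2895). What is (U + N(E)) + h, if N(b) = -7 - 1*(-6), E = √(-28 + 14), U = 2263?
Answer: 6548489/2895 ≈ 2262.0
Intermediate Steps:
h = -1/2895 ≈ -0.00034542
E = I*√14 (E = √(-14) = I*√14 ≈ 3.7417*I)
N(b) = -1 (N(b) = -7 + 6 = -1)
(U + N(E)) + h = (2263 - 1) - 1/2895 = 2262 - 1/2895 = 6548489/2895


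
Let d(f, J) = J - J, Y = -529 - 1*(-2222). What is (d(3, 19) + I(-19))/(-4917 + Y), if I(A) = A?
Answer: 19/3224 ≈ 0.0058933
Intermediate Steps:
Y = 1693 (Y = -529 + 2222 = 1693)
d(f, J) = 0
(d(3, 19) + I(-19))/(-4917 + Y) = (0 - 19)/(-4917 + 1693) = -19/(-3224) = -19*(-1/3224) = 19/3224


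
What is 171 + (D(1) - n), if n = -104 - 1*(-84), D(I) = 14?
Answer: 205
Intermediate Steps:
n = -20 (n = -104 + 84 = -20)
171 + (D(1) - n) = 171 + (14 - 1*(-20)) = 171 + (14 + 20) = 171 + 34 = 205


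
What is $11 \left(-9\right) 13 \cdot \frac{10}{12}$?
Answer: $- \frac{2145}{2} \approx -1072.5$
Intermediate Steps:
$11 \left(-9\right) 13 \cdot \frac{10}{12} = 11 \left(- 117 \cdot 10 \cdot \frac{1}{12}\right) = 11 \left(\left(-117\right) \frac{5}{6}\right) = 11 \left(- \frac{195}{2}\right) = - \frac{2145}{2}$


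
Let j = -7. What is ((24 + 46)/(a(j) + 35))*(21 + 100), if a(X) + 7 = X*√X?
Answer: 4840/23 + 1210*I*√7/23 ≈ 210.43 + 139.19*I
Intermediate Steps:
a(X) = -7 + X^(3/2) (a(X) = -7 + X*√X = -7 + X^(3/2))
((24 + 46)/(a(j) + 35))*(21 + 100) = ((24 + 46)/((-7 + (-7)^(3/2)) + 35))*(21 + 100) = (70/((-7 - 7*I*√7) + 35))*121 = (70/(28 - 7*I*√7))*121 = 8470/(28 - 7*I*√7)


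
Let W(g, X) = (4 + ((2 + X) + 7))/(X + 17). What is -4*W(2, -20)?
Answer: -28/3 ≈ -9.3333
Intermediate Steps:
W(g, X) = (13 + X)/(17 + X) (W(g, X) = (4 + (9 + X))/(17 + X) = (13 + X)/(17 + X))
-4*W(2, -20) = -4*(13 - 20)/(17 - 20) = -4*(-7)/(-3) = -(-4)*(-7)/3 = -4*7/3 = -28/3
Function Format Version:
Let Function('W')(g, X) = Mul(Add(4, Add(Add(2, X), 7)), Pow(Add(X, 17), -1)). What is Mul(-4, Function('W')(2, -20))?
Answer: Rational(-28, 3) ≈ -9.3333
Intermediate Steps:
Function('W')(g, X) = Mul(Pow(Add(17, X), -1), Add(13, X)) (Function('W')(g, X) = Mul(Add(4, Add(9, X)), Pow(Add(17, X), -1)) = Mul(Add(13, X), Pow(Add(17, X), -1)) = Mul(Pow(Add(17, X), -1), Add(13, X)))
Mul(-4, Function('W')(2, -20)) = Mul(-4, Mul(Pow(Add(17, -20), -1), Add(13, -20))) = Mul(-4, Mul(Pow(-3, -1), -7)) = Mul(-4, Mul(Rational(-1, 3), -7)) = Mul(-4, Rational(7, 3)) = Rational(-28, 3)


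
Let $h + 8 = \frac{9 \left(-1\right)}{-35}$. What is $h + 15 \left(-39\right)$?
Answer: $- \frac{20746}{35} \approx -592.74$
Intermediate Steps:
$h = - \frac{271}{35}$ ($h = -8 + \frac{9 \left(-1\right)}{-35} = -8 - - \frac{9}{35} = -8 + \frac{9}{35} = - \frac{271}{35} \approx -7.7429$)
$h + 15 \left(-39\right) = - \frac{271}{35} + 15 \left(-39\right) = - \frac{271}{35} - 585 = - \frac{20746}{35}$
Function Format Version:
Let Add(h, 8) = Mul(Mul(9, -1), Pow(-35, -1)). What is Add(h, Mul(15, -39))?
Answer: Rational(-20746, 35) ≈ -592.74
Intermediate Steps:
h = Rational(-271, 35) (h = Add(-8, Mul(Mul(9, -1), Pow(-35, -1))) = Add(-8, Mul(-9, Rational(-1, 35))) = Add(-8, Rational(9, 35)) = Rational(-271, 35) ≈ -7.7429)
Add(h, Mul(15, -39)) = Add(Rational(-271, 35), Mul(15, -39)) = Add(Rational(-271, 35), -585) = Rational(-20746, 35)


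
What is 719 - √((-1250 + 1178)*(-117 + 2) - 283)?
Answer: 719 - √7997 ≈ 629.57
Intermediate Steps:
719 - √((-1250 + 1178)*(-117 + 2) - 283) = 719 - √(-72*(-115) - 283) = 719 - √(8280 - 283) = 719 - √7997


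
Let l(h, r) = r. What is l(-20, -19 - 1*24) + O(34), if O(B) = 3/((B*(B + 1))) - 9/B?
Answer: -25741/595 ≈ -43.262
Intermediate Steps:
O(B) = -9/B + 3/(B*(1 + B)) (O(B) = 3/((B*(1 + B))) - 9/B = 3*(1/(B*(1 + B))) - 9/B = 3/(B*(1 + B)) - 9/B = -9/B + 3/(B*(1 + B)))
l(-20, -19 - 1*24) + O(34) = (-19 - 1*24) + 3*(-2 - 3*34)/(34*(1 + 34)) = (-19 - 24) + 3*(1/34)*(-2 - 102)/35 = -43 + 3*(1/34)*(1/35)*(-104) = -43 - 156/595 = -25741/595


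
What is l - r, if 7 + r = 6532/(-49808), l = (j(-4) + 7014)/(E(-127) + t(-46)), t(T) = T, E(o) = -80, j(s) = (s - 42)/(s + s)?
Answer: -76221505/1568952 ≈ -48.581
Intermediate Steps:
j(s) = (-42 + s)/(2*s) (j(s) = (-42 + s)/((2*s)) = (-42 + s)*(1/(2*s)) = (-42 + s)/(2*s))
l = -28079/504 (l = ((½)*(-42 - 4)/(-4) + 7014)/(-80 - 46) = ((½)*(-¼)*(-46) + 7014)/(-126) = (23/4 + 7014)*(-1/126) = (28079/4)*(-1/126) = -28079/504 ≈ -55.712)
r = -88797/12452 (r = -7 + 6532/(-49808) = -7 + 6532*(-1/49808) = -7 - 1633/12452 = -88797/12452 ≈ -7.1311)
l - r = -28079/504 - 1*(-88797/12452) = -28079/504 + 88797/12452 = -76221505/1568952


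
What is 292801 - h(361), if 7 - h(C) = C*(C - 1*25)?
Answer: 414090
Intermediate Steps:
h(C) = 7 - C*(-25 + C) (h(C) = 7 - C*(C - 1*25) = 7 - C*(C - 25) = 7 - C*(-25 + C))
292801 - h(361) = 292801 - (7 - 1*361² + 25*361) = 292801 - (7 - 1*130321 + 9025) = 292801 - (7 - 130321 + 9025) = 292801 - 1*(-121289) = 292801 + 121289 = 414090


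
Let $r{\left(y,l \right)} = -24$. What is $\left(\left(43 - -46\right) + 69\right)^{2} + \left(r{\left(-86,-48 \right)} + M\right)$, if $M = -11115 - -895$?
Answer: $14720$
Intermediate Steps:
$M = -10220$ ($M = -11115 + 895 = -10220$)
$\left(\left(43 - -46\right) + 69\right)^{2} + \left(r{\left(-86,-48 \right)} + M\right) = \left(\left(43 - -46\right) + 69\right)^{2} - 10244 = \left(\left(43 + 46\right) + 69\right)^{2} - 10244 = \left(89 + 69\right)^{2} - 10244 = 158^{2} - 10244 = 24964 - 10244 = 14720$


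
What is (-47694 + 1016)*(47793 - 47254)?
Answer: -25159442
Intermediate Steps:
(-47694 + 1016)*(47793 - 47254) = -46678*539 = -25159442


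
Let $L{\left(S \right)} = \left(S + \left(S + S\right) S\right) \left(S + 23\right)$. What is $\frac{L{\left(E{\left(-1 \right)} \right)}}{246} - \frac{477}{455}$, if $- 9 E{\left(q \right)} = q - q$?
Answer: $- \frac{477}{455} \approx -1.0484$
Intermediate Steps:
$E{\left(q \right)} = 0$ ($E{\left(q \right)} = - \frac{q - q}{9} = \left(- \frac{1}{9}\right) 0 = 0$)
$L{\left(S \right)} = \left(23 + S\right) \left(S + 2 S^{2}\right)$ ($L{\left(S \right)} = \left(S + 2 S S\right) \left(23 + S\right) = \left(S + 2 S^{2}\right) \left(23 + S\right) = \left(23 + S\right) \left(S + 2 S^{2}\right)$)
$\frac{L{\left(E{\left(-1 \right)} \right)}}{246} - \frac{477}{455} = \frac{0 \left(23 + 2 \cdot 0^{2} + 47 \cdot 0\right)}{246} - \frac{477}{455} = 0 \left(23 + 2 \cdot 0 + 0\right) \frac{1}{246} - \frac{477}{455} = 0 \left(23 + 0 + 0\right) \frac{1}{246} - \frac{477}{455} = 0 \cdot 23 \cdot \frac{1}{246} - \frac{477}{455} = 0 \cdot \frac{1}{246} - \frac{477}{455} = 0 - \frac{477}{455} = - \frac{477}{455}$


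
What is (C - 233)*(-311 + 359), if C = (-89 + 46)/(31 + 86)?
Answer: -436864/39 ≈ -11202.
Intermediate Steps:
C = -43/117 ≈ -0.36752
(C - 233)*(-311 + 359) = (-43/117 - 233)*(-311 + 359) = -27304/117*48 = -436864/39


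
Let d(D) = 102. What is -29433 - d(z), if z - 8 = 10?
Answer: -29535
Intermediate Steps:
z = 18 (z = 8 + 10 = 18)
-29433 - d(z) = -29433 - 1*102 = -29433 - 102 = -29535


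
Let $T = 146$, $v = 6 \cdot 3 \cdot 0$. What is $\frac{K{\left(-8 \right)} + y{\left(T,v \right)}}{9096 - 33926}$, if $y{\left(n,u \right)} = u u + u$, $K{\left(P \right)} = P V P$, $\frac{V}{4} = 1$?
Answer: $- \frac{128}{12415} \approx -0.01031$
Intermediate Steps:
$V = 4$ ($V = 4 \cdot 1 = 4$)
$K{\left(P \right)} = 4 P^{2}$ ($K{\left(P \right)} = P 4 P = 4 P P = 4 P^{2}$)
$v = 0$ ($v = 18 \cdot 0 = 0$)
$y{\left(n,u \right)} = u + u^{2}$ ($y{\left(n,u \right)} = u^{2} + u = u + u^{2}$)
$\frac{K{\left(-8 \right)} + y{\left(T,v \right)}}{9096 - 33926} = \frac{4 \left(-8\right)^{2} + 0 \left(1 + 0\right)}{9096 - 33926} = \frac{4 \cdot 64 + 0 \cdot 1}{-24830} = \left(256 + 0\right) \left(- \frac{1}{24830}\right) = 256 \left(- \frac{1}{24830}\right) = - \frac{128}{12415}$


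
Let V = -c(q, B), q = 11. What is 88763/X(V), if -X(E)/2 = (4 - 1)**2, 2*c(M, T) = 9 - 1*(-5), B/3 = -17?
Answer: -88763/18 ≈ -4931.3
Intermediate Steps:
B = -51 (B = 3*(-17) = -51)
c(M, T) = 7 (c(M, T) = (9 - 1*(-5))/2 = (9 + 5)/2 = (1/2)*14 = 7)
V = -7 (V = -1*7 = -7)
X(E) = -18 (X(E) = -2*(4 - 1)**2 = -2*3**2 = -2*9 = -18)
88763/X(V) = 88763/(-18) = 88763*(-1/18) = -88763/18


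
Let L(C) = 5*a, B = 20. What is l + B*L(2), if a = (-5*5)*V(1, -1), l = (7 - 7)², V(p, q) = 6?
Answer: -15000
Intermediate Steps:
l = 0 (l = 0² = 0)
a = -150 (a = -5*5*6 = -25*6 = -150)
L(C) = -750 (L(C) = 5*(-150) = -750)
l + B*L(2) = 0 + 20*(-750) = 0 - 15000 = -15000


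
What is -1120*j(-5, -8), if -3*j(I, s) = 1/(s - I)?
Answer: -1120/9 ≈ -124.44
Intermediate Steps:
j(I, s) = -1/(3*(s - I))
-1120*j(-5, -8) = -1120/(3*(-5 - 1*(-8))) = -1120/(3*(-5 + 8)) = -1120/(3*3) = -1120*⅑ = -1120/9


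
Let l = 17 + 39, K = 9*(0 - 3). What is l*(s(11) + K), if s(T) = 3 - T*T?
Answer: -8120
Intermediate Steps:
K = -27 (K = 9*(-3) = -27)
s(T) = 3 - T²
l = 56
l*(s(11) + K) = 56*((3 - 1*11²) - 27) = 56*((3 - 1*121) - 27) = 56*((3 - 121) - 27) = 56*(-118 - 27) = 56*(-145) = -8120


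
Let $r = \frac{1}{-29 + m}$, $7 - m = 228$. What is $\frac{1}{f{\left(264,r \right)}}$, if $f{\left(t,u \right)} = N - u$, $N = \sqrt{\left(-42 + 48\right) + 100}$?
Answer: $- \frac{250}{6624999} + \frac{62500 \sqrt{106}}{6624999} \approx 0.097091$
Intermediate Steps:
$m = -221$ ($m = 7 - 228 = -221$)
$N = \sqrt{106}$ ($N = \sqrt{6 + 100} = \sqrt{106} \approx 10.296$)
$r = - \frac{1}{250}$ ($r = \frac{1}{-29 - 221} = \frac{1}{-250} = - \frac{1}{250} \approx -0.004$)
$f{\left(t,u \right)} = \sqrt{106} - u$
$\frac{1}{f{\left(264,r \right)}} = \frac{1}{\sqrt{106} - - \frac{1}{250}} = \frac{1}{\sqrt{106} + \frac{1}{250}} = \frac{1}{\frac{1}{250} + \sqrt{106}}$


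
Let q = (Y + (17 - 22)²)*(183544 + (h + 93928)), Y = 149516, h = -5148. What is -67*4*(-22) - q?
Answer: -40723597388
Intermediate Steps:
q = 40723603284 (q = (149516 + (17 - 22)²)*(183544 + (-5148 + 93928)) = (149516 + (-5)²)*(183544 + 88780) = (149516 + 25)*272324 = 149541*272324 = 40723603284)
-67*4*(-22) - q = -67*4*(-22) - 1*40723603284 = -268*(-22) - 40723603284 = 5896 - 40723603284 = -40723597388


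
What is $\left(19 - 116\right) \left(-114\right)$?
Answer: $11058$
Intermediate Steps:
$\left(19 - 116\right) \left(-114\right) = \left(-97\right) \left(-114\right) = 11058$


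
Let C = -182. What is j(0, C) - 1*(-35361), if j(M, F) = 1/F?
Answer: 6435701/182 ≈ 35361.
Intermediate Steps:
j(0, C) - 1*(-35361) = 1/(-182) - 1*(-35361) = -1/182 + 35361 = 6435701/182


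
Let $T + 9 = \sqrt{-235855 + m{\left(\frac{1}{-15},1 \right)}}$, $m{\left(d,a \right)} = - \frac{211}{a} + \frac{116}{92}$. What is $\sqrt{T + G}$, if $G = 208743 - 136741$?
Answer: $\frac{\sqrt{38084297 + 23 i \sqrt{124878247}}}{23} \approx 268.32 + 0.90539 i$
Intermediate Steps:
$m{\left(d,a \right)} = \frac{29}{23} - \frac{211}{a}$ ($m{\left(d,a \right)} = - \frac{211}{a} + 116 \cdot \frac{1}{92} = - \frac{211}{a} + \frac{29}{23} = \frac{29}{23} - \frac{211}{a}$)
$G = 72002$ ($G = 208743 - 136741 = 72002$)
$T = -9 + \frac{i \sqrt{124878247}}{23}$ ($T = -9 + \sqrt{-235855 + \left(\frac{29}{23} - \frac{211}{1}\right)} = -9 + \sqrt{-235855 + \left(\frac{29}{23} - 211\right)} = -9 + \sqrt{-235855 - \frac{4824}{23}} = -9 + \sqrt{- \frac{5429489}{23}} = -9 + \frac{i \sqrt{124878247}}{23} \approx -9.0 + 485.86 i$)
$\sqrt{T + G} = \sqrt{\left(-9 + \frac{i \sqrt{124878247}}{23}\right) + 72002} = \sqrt{71993 + \frac{i \sqrt{124878247}}{23}}$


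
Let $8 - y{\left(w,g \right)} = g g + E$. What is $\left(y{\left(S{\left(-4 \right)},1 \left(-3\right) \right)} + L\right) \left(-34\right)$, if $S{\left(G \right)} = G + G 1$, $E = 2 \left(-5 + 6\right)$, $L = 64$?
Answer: $-2074$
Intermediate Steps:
$E = 2$ ($E = 2 \cdot 1 = 2$)
$S{\left(G \right)} = 2 G$ ($S{\left(G \right)} = G + G = 2 G$)
$y{\left(w,g \right)} = 6 - g^{2}$ ($y{\left(w,g \right)} = 8 - \left(g g + 2\right) = 8 - \left(g^{2} + 2\right) = 8 - \left(2 + g^{2}\right) = 6 - g^{2}$)
$\left(y{\left(S{\left(-4 \right)},1 \left(-3\right) \right)} + L\right) \left(-34\right) = \left(\left(6 - \left(1 \left(-3\right)\right)^{2}\right) + 64\right) \left(-34\right) = \left(\left(6 - \left(-3\right)^{2}\right) + 64\right) \left(-34\right) = \left(\left(6 - 9\right) + 64\right) \left(-34\right) = \left(-3 + 64\right) \left(-34\right) = 61 \left(-34\right) = -2074$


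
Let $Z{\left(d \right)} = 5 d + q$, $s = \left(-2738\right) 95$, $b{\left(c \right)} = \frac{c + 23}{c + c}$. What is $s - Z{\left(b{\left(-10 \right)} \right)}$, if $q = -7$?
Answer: $- \frac{1040399}{4} \approx -2.601 \cdot 10^{5}$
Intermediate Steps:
$b{\left(c \right)} = \frac{23 + c}{2 c}$
$s = -260110$
$Z{\left(d \right)} = -7 + 5 d$ ($Z{\left(d \right)} = 5 d - 7 = -7 + 5 d$)
$s - Z{\left(b{\left(-10 \right)} \right)} = -260110 - \left(-7 + 5 \frac{23 - 10}{2 \left(-10\right)}\right) = -260110 - \left(-7 + 5 \cdot \frac{1}{2} \left(- \frac{1}{10}\right) 13\right) = -260110 - \left(-7 + 5 \left(- \frac{13}{20}\right)\right) = -260110 - \left(-7 - \frac{13}{4}\right) = -260110 - - \frac{41}{4} = -260110 + \frac{41}{4} = - \frac{1040399}{4}$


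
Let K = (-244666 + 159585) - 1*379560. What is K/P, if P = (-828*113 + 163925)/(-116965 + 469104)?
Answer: -163618217099/70361 ≈ -2.3254e+6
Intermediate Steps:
K = -464641 (K = -85081 - 379560 = -464641)
P = 70361/352139 (P = (-93564 + 163925)/352139 = 70361*(1/352139) = 70361/352139 ≈ 0.19981)
K/P = -464641/70361/352139 = -464641*352139/70361 = -163618217099/70361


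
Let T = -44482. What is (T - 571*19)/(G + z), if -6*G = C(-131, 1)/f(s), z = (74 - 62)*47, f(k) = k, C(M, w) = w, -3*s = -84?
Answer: -9295608/94751 ≈ -98.106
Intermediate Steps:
s = 28 (s = -⅓*(-84) = 28)
z = 564 (z = 12*47 = 564)
G = -1/168 (G = -1/(6*28) = -⅙*1/28 = -1/168 ≈ -0.0059524)
(T - 571*19)/(G + z) = (-44482 - 571*19)/(-1/168 + 564) = (-44482 - 10849)/(94751/168) = -55331*168/94751 = -9295608/94751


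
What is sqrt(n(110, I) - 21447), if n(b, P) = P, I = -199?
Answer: I*sqrt(21646) ≈ 147.13*I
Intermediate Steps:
sqrt(n(110, I) - 21447) = sqrt(-199 - 21447) = sqrt(-21646) = I*sqrt(21646)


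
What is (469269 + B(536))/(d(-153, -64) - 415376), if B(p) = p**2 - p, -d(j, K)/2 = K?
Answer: -756029/415248 ≈ -1.8207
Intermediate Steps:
d(j, K) = -2*K
(469269 + B(536))/(d(-153, -64) - 415376) = (469269 + 536*(-1 + 536))/(-2*(-64) - 415376) = (469269 + 536*535)/(128 - 415376) = (469269 + 286760)/(-415248) = 756029*(-1/415248) = -756029/415248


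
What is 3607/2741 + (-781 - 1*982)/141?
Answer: -4323796/386481 ≈ -11.188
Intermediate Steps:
3607/2741 + (-781 - 1*982)/141 = 3607*(1/2741) + (-781 - 982)*(1/141) = 3607/2741 - 1763*1/141 = 3607/2741 - 1763/141 = -4323796/386481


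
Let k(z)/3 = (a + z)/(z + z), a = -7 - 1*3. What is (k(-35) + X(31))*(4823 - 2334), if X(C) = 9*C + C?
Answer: 10869463/14 ≈ 7.7639e+5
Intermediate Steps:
a = -10 (a = -7 - 3 = -10)
k(z) = 3*(-10 + z)/(2*z) (k(z) = 3*((-10 + z)/(z + z)) = 3*((-10 + z)/((2*z))) = 3*((-10 + z)*(1/(2*z))) = 3*((-10 + z)/(2*z)) = 3*(-10 + z)/(2*z))
X(C) = 10*C
(k(-35) + X(31))*(4823 - 2334) = ((3/2 - 15/(-35)) + 10*31)*(4823 - 2334) = ((3/2 - 15*(-1/35)) + 310)*2489 = ((3/2 + 3/7) + 310)*2489 = (27/14 + 310)*2489 = (4367/14)*2489 = 10869463/14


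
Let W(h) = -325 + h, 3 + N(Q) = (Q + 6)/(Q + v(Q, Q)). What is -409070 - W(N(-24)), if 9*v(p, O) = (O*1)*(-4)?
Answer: -8174867/20 ≈ -4.0874e+5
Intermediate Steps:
v(p, O) = -4*O/9 (v(p, O) = ((O*1)*(-4))/9 = (O*(-4))/9 = (-4*O)/9 = -4*O/9)
N(Q) = -3 + 9*(6 + Q)/(5*Q) (N(Q) = -3 + (Q + 6)/(Q - 4*Q/9) = -3 + (6 + Q)/((5*Q/9)) = -3 + (6 + Q)*(9/(5*Q)) = -3 + 9*(6 + Q)/(5*Q))
-409070 - W(N(-24)) = -409070 - (-325 + (6/5)*(9 - 1*(-24))/(-24)) = -409070 - (-325 + (6/5)*(-1/24)*(9 + 24)) = -409070 - (-325 + (6/5)*(-1/24)*33) = -409070 - (-325 - 33/20) = -409070 - 1*(-6533/20) = -409070 + 6533/20 = -8174867/20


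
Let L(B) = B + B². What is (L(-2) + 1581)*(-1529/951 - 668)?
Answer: -1008049651/951 ≈ -1.0600e+6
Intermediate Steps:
(L(-2) + 1581)*(-1529/951 - 668) = (-2*(1 - 2) + 1581)*(-1529/951 - 668) = (-2*(-1) + 1581)*(-1529*1/951 - 668) = (2 + 1581)*(-1529/951 - 668) = 1583*(-636797/951) = -1008049651/951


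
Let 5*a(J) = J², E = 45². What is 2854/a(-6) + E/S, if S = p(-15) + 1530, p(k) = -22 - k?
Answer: 10903055/27414 ≈ 397.72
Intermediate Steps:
S = 1523 (S = (-22 - 1*(-15)) + 1530 = (-22 + 15) + 1530 = -7 + 1530 = 1523)
E = 2025
a(J) = J²/5
2854/a(-6) + E/S = 2854/(((⅕)*(-6)²)) + 2025/1523 = 2854/(((⅕)*36)) + 2025*(1/1523) = 2854/(36/5) + 2025/1523 = 2854*(5/36) + 2025/1523 = 7135/18 + 2025/1523 = 10903055/27414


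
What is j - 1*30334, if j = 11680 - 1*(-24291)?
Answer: 5637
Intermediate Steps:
j = 35971 (j = 11680 + 24291 = 35971)
j - 1*30334 = 35971 - 1*30334 = 35971 - 30334 = 5637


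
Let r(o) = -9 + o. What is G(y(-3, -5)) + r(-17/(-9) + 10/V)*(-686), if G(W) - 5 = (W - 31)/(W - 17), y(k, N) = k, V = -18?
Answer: 157981/30 ≈ 5266.0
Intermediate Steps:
G(W) = 5 + (-31 + W)/(-17 + W) (G(W) = 5 + (W - 31)/(W - 17) = 5 + (-31 + W)/(-17 + W))
G(y(-3, -5)) + r(-17/(-9) + 10/V)*(-686) = 2*(-58 + 3*(-3))/(-17 - 3) + (-9 + (-17/(-9) + 10/(-18)))*(-686) = 2*(-58 - 9)/(-20) + (-9 + (-17*(-⅑) + 10*(-1/18)))*(-686) = 2*(-1/20)*(-67) + (-9 + (17/9 - 5/9))*(-686) = 67/10 + (-9 + 4/3)*(-686) = 67/10 - 23/3*(-686) = 67/10 + 15778/3 = 157981/30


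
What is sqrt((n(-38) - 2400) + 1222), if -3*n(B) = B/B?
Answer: I*sqrt(10605)/3 ≈ 34.327*I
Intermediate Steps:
n(B) = -1/3 (n(B) = -B/(3*B) = -1/3*1 = -1/3)
sqrt((n(-38) - 2400) + 1222) = sqrt((-1/3 - 2400) + 1222) = sqrt(-7201/3 + 1222) = sqrt(-3535/3) = I*sqrt(10605)/3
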